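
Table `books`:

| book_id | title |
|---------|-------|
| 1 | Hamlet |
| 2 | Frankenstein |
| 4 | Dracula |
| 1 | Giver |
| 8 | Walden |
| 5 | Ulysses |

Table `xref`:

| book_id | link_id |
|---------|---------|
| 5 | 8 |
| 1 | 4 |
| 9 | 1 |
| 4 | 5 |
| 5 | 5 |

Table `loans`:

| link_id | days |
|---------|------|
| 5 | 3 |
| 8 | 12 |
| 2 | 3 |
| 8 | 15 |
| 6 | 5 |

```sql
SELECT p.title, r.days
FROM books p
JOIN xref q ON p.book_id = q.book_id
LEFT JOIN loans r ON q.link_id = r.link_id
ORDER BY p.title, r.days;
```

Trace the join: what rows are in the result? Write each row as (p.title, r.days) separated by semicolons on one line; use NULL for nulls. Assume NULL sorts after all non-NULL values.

(Dracula, 3); (Giver, NULL); (Hamlet, NULL); (Ulysses, 3); (Ulysses, 12); (Ulysses, 15)

Joins associate left-to-right: books INNER JOIN xref on book_id gives 5 intermediate row(s).
Then LEFT JOIN `loans r` on link_id: each of those 5 rows is kept; rows whose q.link_id has no match in r get NULL for r's columns.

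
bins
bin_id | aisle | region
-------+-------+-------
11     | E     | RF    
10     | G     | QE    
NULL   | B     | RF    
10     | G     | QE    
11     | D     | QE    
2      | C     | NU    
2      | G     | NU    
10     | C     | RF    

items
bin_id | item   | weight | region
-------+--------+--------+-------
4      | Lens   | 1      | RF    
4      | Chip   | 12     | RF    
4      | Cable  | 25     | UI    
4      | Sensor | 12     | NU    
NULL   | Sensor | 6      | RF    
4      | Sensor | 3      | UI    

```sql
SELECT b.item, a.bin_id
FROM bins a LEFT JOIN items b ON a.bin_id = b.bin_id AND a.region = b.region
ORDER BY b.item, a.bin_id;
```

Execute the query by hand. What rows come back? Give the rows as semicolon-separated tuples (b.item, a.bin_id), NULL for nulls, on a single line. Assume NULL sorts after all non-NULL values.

LEFT JOIN keeps every row from `bins`; unmatched rows get NULL for `items`'s columns.
Matching on a.bin_id = b.bin_id AND a.region = b.region. A NULL in a compared column never satisfies the condition.
Matched pairs: 0; unmatched a rows kept: 8.

(NULL, 2); (NULL, 2); (NULL, 10); (NULL, 10); (NULL, 10); (NULL, 11); (NULL, 11); (NULL, NULL)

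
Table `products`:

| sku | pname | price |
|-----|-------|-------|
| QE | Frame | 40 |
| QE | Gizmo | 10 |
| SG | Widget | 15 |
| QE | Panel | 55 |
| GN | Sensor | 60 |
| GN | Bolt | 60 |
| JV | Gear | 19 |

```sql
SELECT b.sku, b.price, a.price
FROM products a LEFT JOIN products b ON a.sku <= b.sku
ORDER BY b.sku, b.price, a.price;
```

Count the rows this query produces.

LEFT JOIN keeps every row from `products a`; unmatched rows get NULL for `products b`'s columns.
Matching on a.sku <= b.sku.
- a (sku=QE) pairs with 4 row(s) of b.
- a (sku=QE) pairs with 4 row(s) of b.
- a (sku=SG) pairs with 1 row(s) of b.
- a (sku=QE) pairs with 4 row(s) of b.
- a (sku=GN) pairs with 7 row(s) of b.
- a (sku=GN) pairs with 7 row(s) of b.
- a (sku=JV) pairs with 5 row(s) of b.
Total: 32 rows.

32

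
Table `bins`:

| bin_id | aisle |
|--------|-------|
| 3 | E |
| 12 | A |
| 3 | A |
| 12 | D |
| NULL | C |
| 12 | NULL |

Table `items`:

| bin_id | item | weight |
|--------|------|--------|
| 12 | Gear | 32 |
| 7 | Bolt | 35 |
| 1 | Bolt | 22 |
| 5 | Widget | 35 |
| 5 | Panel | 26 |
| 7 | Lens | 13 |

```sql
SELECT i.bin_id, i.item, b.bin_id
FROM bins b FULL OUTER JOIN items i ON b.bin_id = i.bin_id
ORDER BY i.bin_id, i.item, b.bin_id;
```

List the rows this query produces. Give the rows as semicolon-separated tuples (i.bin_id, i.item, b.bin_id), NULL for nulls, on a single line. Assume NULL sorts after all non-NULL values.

(1, Bolt, NULL); (5, Panel, NULL); (5, Widget, NULL); (7, Bolt, NULL); (7, Lens, NULL); (12, Gear, 12); (12, Gear, 12); (12, Gear, 12); (NULL, NULL, 3); (NULL, NULL, 3); (NULL, NULL, NULL)

FULL OUTER JOIN keeps every row from both sides; unmatched rows get NULL for the other side's columns.
Matching on b.bin_id = i.bin_id. A NULL in a compared column never satisfies the condition.
- b (bin_id=3) has no partner → padded with NULL.
- b (bin_id=12) pairs with 1 row(s) of i.
- b (bin_id=3) has no partner → padded with NULL.
- b (bin_id=12) pairs with 1 row(s) of i.
- b (bin_id=NULL) has no partner → padded with NULL.
- b (bin_id=12) pairs with 1 row(s) of i.
- plus 5 unmatched i row(s), each kept with NULL b columns.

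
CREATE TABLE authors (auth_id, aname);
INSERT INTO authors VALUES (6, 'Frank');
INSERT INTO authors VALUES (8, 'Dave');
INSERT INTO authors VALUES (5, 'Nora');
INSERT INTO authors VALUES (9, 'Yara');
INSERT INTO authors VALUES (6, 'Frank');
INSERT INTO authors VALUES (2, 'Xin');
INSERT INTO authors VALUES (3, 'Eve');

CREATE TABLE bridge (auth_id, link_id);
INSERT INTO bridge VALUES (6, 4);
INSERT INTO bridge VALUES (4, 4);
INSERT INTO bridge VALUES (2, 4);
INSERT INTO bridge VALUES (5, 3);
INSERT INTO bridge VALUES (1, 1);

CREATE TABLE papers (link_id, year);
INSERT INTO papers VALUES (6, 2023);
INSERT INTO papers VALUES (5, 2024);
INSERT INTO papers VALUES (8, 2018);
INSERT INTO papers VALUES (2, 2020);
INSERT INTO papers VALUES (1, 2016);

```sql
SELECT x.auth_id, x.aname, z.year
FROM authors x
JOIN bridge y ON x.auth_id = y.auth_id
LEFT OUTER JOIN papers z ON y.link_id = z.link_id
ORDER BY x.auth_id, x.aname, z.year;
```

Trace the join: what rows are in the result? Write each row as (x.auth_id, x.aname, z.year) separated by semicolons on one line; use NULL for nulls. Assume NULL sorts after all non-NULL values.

(2, Xin, NULL); (5, Nora, NULL); (6, Frank, NULL); (6, Frank, NULL)

Evaluate left to right. First `authors x INNER JOIN bridge y` on auth_id: 4 row(s).
Then LEFT JOIN `papers z` on link_id: each of those 4 rows is kept; rows whose y.link_id has no match in z get NULL for z's columns.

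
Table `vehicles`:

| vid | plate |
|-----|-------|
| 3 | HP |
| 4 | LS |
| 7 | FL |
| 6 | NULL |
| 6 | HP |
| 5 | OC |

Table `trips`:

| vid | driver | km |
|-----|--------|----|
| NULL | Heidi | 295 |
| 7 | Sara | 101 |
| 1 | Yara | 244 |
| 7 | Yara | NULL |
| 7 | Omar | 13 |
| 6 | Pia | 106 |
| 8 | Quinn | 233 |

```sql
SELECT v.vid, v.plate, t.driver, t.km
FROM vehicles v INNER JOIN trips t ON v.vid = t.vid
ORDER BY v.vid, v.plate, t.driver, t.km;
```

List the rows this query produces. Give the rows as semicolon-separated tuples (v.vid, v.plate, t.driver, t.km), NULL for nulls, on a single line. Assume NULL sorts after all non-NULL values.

(6, HP, Pia, 106); (6, NULL, Pia, 106); (7, FL, Omar, 13); (7, FL, Sara, 101); (7, FL, Yara, NULL)

INNER JOIN keeps only pairs where the ON condition holds.
Matching on v.vid = t.vid. A NULL in a compared column never satisfies the condition.
- vid=3: no matching t row, dropped.
- vid=4: no matching t row, dropped.
- vid=7: 3 matching t row(s), so 3 row(s) emitted.
- vid=6: 1 matching t row(s), so 1 row(s) emitted.
- vid=6: 1 matching t row(s), so 1 row(s) emitted.
- vid=5: no matching t row, dropped.
After projecting and ordering:
v.vid | v.plate | t.driver | t.km
6 | HP | Pia | 106
6 | NULL | Pia | 106
7 | FL | Omar | 13
7 | FL | Sara | 101
7 | FL | Yara | NULL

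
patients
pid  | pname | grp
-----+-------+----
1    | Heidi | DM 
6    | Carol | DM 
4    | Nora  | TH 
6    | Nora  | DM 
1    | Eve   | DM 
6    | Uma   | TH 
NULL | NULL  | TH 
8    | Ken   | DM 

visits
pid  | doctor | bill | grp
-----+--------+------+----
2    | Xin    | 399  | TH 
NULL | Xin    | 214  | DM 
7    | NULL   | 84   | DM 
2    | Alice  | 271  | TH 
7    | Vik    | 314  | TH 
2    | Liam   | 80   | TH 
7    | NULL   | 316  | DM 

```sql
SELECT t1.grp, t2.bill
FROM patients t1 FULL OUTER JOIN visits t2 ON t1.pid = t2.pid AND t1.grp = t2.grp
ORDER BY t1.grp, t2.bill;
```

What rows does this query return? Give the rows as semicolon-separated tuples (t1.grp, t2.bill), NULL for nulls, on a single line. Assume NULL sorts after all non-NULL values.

(DM, NULL); (DM, NULL); (DM, NULL); (DM, NULL); (DM, NULL); (TH, NULL); (TH, NULL); (TH, NULL); (NULL, 80); (NULL, 84); (NULL, 214); (NULL, 271); (NULL, 314); (NULL, 316); (NULL, 399)

FULL OUTER JOIN keeps every row from both sides; unmatched rows get NULL for the other side's columns.
Matching on t1.pid = t2.pid AND t1.grp = t2.grp. A NULL in a compared column never satisfies the condition.
Matched pairs: 0; unmatched t1 rows kept: 8; unmatched t2 rows kept: 7.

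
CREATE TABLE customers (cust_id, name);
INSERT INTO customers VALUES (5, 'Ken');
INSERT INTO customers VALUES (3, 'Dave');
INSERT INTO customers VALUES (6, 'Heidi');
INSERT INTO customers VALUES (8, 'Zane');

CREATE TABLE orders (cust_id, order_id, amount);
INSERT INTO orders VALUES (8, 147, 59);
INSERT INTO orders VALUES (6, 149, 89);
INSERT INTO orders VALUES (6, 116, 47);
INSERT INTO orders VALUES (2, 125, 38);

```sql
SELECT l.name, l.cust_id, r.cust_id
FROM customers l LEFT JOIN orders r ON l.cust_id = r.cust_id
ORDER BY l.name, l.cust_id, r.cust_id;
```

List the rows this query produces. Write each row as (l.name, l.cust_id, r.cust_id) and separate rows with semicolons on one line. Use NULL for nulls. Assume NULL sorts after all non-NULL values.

(Dave, 3, NULL); (Heidi, 6, 6); (Heidi, 6, 6); (Ken, 5, NULL); (Zane, 8, 8)

LEFT JOIN keeps every row from `customers`; unmatched rows get NULL for `orders`'s columns.
Matching on l.cust_id = r.cust_id.
- l (cust_id=5) has no partner → padded with NULL.
- l (cust_id=3) has no partner → padded with NULL.
- l (cust_id=6) pairs with 2 row(s) of r.
- l (cust_id=8) pairs with 1 row(s) of r.
After projecting and ordering:
l.name | l.cust_id | r.cust_id
Dave | 3 | NULL
Heidi | 6 | 6
Heidi | 6 | 6
Ken | 5 | NULL
Zane | 8 | 8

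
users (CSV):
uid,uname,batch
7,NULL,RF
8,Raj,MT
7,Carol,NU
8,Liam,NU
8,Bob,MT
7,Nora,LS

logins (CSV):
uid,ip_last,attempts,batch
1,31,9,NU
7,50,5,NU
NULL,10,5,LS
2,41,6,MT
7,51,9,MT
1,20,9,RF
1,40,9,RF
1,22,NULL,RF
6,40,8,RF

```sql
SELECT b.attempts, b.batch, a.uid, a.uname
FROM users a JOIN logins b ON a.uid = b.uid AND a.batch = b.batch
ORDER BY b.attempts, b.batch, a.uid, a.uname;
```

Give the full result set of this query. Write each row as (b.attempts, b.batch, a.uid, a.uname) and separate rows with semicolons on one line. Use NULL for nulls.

INNER JOIN keeps only pairs where the ON condition holds.
Matching on a.uid = b.uid AND a.batch = b.batch. A NULL in a compared column never satisfies the condition.
- uid=7, batch=RF: no matching b row, dropped.
- uid=8, batch=MT: no matching b row, dropped.
- uid=7, batch=NU: 1 matching b row(s), so 1 row(s) emitted.
- uid=8, batch=NU: no matching b row, dropped.
- uid=8, batch=MT: no matching b row, dropped.
- uid=7, batch=LS: no matching b row, dropped.
After projecting and ordering:
b.attempts | b.batch | a.uid | a.uname
5 | NU | 7 | Carol

(5, NU, 7, Carol)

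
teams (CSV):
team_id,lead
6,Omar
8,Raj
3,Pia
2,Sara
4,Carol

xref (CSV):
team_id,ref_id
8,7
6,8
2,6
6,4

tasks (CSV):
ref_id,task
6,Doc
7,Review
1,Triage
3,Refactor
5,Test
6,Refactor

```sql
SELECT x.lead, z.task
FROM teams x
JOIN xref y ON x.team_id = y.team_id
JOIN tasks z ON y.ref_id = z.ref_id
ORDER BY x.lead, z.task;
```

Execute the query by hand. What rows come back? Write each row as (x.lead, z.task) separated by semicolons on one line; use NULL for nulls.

(Raj, Review); (Sara, Doc); (Sara, Refactor)

Step 1 — x INNER JOIN y on team_id → 4 row(s).
Then INNER JOIN `tasks z` on ref_id: keep only rows whose y.ref_id appears in z.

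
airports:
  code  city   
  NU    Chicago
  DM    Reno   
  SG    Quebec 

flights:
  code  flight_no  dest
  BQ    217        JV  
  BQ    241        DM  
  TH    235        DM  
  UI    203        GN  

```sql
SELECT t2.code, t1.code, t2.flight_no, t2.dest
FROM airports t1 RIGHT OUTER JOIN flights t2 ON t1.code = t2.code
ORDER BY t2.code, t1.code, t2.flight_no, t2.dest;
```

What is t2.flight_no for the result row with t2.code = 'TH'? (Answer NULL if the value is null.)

RIGHT JOIN keeps every row from `flights`; unmatched rows get NULL for `airports`'s columns.
Matching on t1.code = t2.code.
- t1[0] code=NU → no match.
- t1[1] code=DM → no match.
- t1[2] code=SG → no match.
- plus 4 unmatched t2 row(s), each kept with NULL t1 columns.

235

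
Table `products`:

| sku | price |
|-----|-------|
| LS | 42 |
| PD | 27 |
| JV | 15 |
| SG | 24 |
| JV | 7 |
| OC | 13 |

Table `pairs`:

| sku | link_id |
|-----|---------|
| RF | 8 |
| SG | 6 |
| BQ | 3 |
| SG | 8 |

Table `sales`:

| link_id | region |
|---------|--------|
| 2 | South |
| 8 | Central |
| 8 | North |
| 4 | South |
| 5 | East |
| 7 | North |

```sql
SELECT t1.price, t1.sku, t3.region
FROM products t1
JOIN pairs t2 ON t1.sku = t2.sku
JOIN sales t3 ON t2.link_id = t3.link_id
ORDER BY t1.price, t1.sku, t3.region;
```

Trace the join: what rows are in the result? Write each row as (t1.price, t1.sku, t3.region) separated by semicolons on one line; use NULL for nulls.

(24, SG, Central); (24, SG, North)

Evaluate left to right. First `products t1 INNER JOIN pairs t2` on sku: 2 row(s).
Then INNER JOIN `sales t3` on link_id: keep only rows whose t2.link_id appears in t3.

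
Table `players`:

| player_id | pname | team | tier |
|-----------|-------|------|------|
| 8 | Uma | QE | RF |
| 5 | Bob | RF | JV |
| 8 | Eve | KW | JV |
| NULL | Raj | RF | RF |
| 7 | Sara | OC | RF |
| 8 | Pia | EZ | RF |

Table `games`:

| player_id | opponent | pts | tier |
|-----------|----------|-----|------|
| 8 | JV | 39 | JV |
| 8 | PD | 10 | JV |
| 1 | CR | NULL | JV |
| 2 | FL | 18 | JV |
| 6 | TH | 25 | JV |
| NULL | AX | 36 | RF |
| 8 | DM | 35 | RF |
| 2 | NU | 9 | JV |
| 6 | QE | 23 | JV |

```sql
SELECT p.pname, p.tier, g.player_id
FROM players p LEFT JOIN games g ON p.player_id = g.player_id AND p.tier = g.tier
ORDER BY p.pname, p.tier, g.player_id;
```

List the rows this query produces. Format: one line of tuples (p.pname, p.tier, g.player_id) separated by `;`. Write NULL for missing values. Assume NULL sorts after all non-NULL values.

(Bob, JV, NULL); (Eve, JV, 8); (Eve, JV, 8); (Pia, RF, 8); (Raj, RF, NULL); (Sara, RF, NULL); (Uma, RF, 8)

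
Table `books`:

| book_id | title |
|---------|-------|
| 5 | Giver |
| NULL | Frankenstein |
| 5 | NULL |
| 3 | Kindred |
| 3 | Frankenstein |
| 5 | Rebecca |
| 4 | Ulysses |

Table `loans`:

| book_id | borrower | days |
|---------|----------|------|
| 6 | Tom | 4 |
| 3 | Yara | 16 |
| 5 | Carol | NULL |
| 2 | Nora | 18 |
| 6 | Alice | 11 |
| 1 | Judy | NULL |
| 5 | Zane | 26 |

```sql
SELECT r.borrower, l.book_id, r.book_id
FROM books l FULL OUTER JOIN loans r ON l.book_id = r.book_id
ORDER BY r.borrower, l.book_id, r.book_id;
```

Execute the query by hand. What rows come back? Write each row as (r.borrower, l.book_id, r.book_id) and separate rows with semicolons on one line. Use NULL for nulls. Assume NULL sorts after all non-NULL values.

FULL OUTER JOIN keeps every row from both sides; unmatched rows get NULL for the other side's columns.
Matching on l.book_id = r.book_id. A NULL in a compared column never satisfies the condition.
- l[0] book_id=5 → 2 match(es) in r → 2 row(s).
- l[1] book_id=NULL → no match; kept with NULLs on the r side.
- l[2] book_id=5 → 2 match(es) in r → 2 row(s).
- l[3] book_id=3 → 1 match(es) in r → 1 row(s).
- l[4] book_id=3 → 1 match(es) in r → 1 row(s).
- l[5] book_id=5 → 2 match(es) in r → 2 row(s).
- l[6] book_id=4 → no match; kept with NULLs on the r side.
- 4 row(s) from r found no l partner → padded with NULL.

(Alice, NULL, 6); (Carol, 5, 5); (Carol, 5, 5); (Carol, 5, 5); (Judy, NULL, 1); (Nora, NULL, 2); (Tom, NULL, 6); (Yara, 3, 3); (Yara, 3, 3); (Zane, 5, 5); (Zane, 5, 5); (Zane, 5, 5); (NULL, 4, NULL); (NULL, NULL, NULL)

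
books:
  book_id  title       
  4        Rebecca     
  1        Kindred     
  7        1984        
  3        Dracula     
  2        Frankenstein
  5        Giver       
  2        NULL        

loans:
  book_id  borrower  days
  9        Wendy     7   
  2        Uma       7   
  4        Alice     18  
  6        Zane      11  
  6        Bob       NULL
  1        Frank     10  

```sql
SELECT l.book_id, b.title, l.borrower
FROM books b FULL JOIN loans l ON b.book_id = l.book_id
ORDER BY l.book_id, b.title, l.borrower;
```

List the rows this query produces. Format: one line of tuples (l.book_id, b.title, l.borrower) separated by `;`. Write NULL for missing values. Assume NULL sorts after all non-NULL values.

(1, Kindred, Frank); (2, Frankenstein, Uma); (2, NULL, Uma); (4, Rebecca, Alice); (6, NULL, Bob); (6, NULL, Zane); (9, NULL, Wendy); (NULL, 1984, NULL); (NULL, Dracula, NULL); (NULL, Giver, NULL)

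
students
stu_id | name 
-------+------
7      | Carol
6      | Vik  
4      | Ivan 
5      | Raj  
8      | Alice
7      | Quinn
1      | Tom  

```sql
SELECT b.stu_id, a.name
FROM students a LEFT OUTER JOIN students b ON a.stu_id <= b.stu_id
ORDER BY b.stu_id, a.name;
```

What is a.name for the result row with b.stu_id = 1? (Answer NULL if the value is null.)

Tom

LEFT JOIN keeps every row from `students a`; unmatched rows get NULL for `students b`'s columns.
Matching on a.stu_id <= b.stu_id.
- a (stu_id=7) pairs with 3 row(s) of b.
- a (stu_id=6) pairs with 4 row(s) of b.
- a (stu_id=4) pairs with 6 row(s) of b.
- a (stu_id=5) pairs with 5 row(s) of b.
- a (stu_id=8) pairs with 1 row(s) of b.
- a (stu_id=7) pairs with 3 row(s) of b.
- a (stu_id=1) pairs with 7 row(s) of b.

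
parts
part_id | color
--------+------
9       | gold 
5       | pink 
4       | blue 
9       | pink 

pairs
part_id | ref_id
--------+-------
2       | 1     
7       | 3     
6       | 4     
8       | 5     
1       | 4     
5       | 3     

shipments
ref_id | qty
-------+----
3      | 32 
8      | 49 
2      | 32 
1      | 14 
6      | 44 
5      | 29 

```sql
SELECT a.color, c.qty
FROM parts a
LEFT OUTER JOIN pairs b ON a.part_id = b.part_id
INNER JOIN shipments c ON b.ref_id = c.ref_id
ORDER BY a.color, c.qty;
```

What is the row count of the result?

1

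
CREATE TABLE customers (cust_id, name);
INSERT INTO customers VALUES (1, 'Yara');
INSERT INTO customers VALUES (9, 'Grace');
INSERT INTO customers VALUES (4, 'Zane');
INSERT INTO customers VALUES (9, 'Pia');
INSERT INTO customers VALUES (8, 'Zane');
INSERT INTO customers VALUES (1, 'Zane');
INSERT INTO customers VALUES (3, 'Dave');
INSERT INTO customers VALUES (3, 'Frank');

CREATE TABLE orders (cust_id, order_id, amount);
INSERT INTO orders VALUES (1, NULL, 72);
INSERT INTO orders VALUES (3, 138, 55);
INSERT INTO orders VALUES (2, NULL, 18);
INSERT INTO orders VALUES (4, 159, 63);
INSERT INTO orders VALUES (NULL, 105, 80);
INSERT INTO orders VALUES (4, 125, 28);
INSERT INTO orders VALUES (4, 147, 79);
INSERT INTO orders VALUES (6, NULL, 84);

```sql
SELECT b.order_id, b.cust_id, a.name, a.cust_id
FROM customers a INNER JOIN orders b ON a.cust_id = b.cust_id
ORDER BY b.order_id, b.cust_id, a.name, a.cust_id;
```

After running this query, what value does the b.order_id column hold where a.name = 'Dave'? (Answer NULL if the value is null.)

138

INNER JOIN keeps only pairs where the ON condition holds.
Matching on a.cust_id = b.cust_id. A NULL in a compared column never satisfies the condition.
- a (cust_id=1) pairs with 1 row(s) of b.
- a (cust_id=9) has no partner → excluded.
- a (cust_id=4) pairs with 3 row(s) of b.
- a (cust_id=9) has no partner → excluded.
- a (cust_id=8) has no partner → excluded.
- a (cust_id=1) pairs with 1 row(s) of b.
- a (cust_id=3) pairs with 1 row(s) of b.
- a (cust_id=3) pairs with 1 row(s) of b.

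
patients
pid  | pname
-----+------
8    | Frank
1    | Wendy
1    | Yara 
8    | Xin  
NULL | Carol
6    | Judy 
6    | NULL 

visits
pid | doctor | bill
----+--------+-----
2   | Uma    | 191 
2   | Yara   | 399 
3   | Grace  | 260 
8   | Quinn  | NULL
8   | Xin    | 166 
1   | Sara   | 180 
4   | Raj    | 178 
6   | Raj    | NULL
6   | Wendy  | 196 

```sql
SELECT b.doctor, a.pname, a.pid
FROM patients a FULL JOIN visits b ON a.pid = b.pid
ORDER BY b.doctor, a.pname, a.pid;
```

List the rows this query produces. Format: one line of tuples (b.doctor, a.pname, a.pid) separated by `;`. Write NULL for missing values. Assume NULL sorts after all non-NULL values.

(Grace, NULL, NULL); (Quinn, Frank, 8); (Quinn, Xin, 8); (Raj, Judy, 6); (Raj, NULL, 6); (Raj, NULL, NULL); (Sara, Wendy, 1); (Sara, Yara, 1); (Uma, NULL, NULL); (Wendy, Judy, 6); (Wendy, NULL, 6); (Xin, Frank, 8); (Xin, Xin, 8); (Yara, NULL, NULL); (NULL, Carol, NULL)

FULL OUTER JOIN keeps every row from both sides; unmatched rows get NULL for the other side's columns.
Matching on a.pid = b.pid. A NULL in a compared column never satisfies the condition.
- a[0] pid=8 → 2 match(es) in b → 2 row(s).
- a[1] pid=1 → 1 match(es) in b → 1 row(s).
- a[2] pid=1 → 1 match(es) in b → 1 row(s).
- a[3] pid=8 → 2 match(es) in b → 2 row(s).
- a[4] pid=NULL → no match; kept with NULLs on the b side.
- a[5] pid=6 → 2 match(es) in b → 2 row(s).
- a[6] pid=6 → 2 match(es) in b → 2 row(s).
- 4 row(s) from b found no a partner → padded with NULL.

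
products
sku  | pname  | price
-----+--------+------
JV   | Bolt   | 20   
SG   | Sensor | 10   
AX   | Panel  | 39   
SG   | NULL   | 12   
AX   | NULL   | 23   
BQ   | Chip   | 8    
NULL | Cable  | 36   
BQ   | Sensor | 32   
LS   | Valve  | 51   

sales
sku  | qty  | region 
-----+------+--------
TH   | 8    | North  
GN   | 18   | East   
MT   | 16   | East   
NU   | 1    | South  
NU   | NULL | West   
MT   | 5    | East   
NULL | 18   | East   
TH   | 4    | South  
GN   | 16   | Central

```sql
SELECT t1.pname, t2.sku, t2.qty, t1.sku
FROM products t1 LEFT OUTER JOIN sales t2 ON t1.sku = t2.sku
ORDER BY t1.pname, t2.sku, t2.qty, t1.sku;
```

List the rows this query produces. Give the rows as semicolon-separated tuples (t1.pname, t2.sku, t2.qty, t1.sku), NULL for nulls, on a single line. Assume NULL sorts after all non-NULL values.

LEFT JOIN keeps every row from `products`; unmatched rows get NULL for `sales`'s columns.
Matching on t1.sku = t2.sku. A NULL in a compared column never satisfies the condition.
- t1 (sku=JV) has no partner → padded with NULL.
- t1 (sku=SG) has no partner → padded with NULL.
- t1 (sku=AX) has no partner → padded with NULL.
- t1 (sku=SG) has no partner → padded with NULL.
- t1 (sku=AX) has no partner → padded with NULL.
- t1 (sku=BQ) has no partner → padded with NULL.
- t1 (sku=NULL) has no partner → padded with NULL.
- t1 (sku=BQ) has no partner → padded with NULL.
- t1 (sku=LS) has no partner → padded with NULL.
After projecting and ordering:
t1.pname | t2.sku | t2.qty | t1.sku
Bolt | NULL | NULL | JV
Cable | NULL | NULL | NULL
Chip | NULL | NULL | BQ
Panel | NULL | NULL | AX
Sensor | NULL | NULL | BQ
Sensor | NULL | NULL | SG
Valve | NULL | NULL | LS
NULL | NULL | NULL | AX
NULL | NULL | NULL | SG

(Bolt, NULL, NULL, JV); (Cable, NULL, NULL, NULL); (Chip, NULL, NULL, BQ); (Panel, NULL, NULL, AX); (Sensor, NULL, NULL, BQ); (Sensor, NULL, NULL, SG); (Valve, NULL, NULL, LS); (NULL, NULL, NULL, AX); (NULL, NULL, NULL, SG)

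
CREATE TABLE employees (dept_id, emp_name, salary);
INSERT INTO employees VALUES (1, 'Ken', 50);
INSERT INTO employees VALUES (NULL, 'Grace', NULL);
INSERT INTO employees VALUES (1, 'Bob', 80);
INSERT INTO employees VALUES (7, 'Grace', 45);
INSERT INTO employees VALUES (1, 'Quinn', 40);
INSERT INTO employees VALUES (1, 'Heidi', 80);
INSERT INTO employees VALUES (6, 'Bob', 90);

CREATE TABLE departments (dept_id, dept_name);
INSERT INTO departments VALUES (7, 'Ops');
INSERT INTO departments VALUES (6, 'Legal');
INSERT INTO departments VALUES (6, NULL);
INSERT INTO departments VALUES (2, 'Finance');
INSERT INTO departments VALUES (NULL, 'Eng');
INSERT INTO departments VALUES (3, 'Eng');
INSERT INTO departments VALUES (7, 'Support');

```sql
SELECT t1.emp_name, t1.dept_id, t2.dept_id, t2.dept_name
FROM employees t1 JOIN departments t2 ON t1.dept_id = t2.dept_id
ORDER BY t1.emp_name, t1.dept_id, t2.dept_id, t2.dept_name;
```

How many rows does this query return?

4

INNER JOIN keeps only pairs where the ON condition holds.
Matching on t1.dept_id = t2.dept_id. A NULL in a compared column never satisfies the condition.
- dept_id=1: no matching t2 row, dropped.
- dept_id=NULL: no matching t2 row, dropped.
- dept_id=1: no matching t2 row, dropped.
- dept_id=7: 2 matching t2 row(s), so 2 row(s) emitted.
- dept_id=1: no matching t2 row, dropped.
- dept_id=1: no matching t2 row, dropped.
- dept_id=6: 2 matching t2 row(s), so 2 row(s) emitted.
Total: 4 rows.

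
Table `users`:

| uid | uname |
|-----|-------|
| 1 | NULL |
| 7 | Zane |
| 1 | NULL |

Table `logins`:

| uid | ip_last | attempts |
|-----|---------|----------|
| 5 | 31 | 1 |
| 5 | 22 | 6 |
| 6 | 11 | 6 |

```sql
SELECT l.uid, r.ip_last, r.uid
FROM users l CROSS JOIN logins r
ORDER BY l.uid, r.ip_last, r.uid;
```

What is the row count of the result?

CROSS JOIN pairs every row of `users` with every row of `logins`: 3 × 3 = 9 rows.

9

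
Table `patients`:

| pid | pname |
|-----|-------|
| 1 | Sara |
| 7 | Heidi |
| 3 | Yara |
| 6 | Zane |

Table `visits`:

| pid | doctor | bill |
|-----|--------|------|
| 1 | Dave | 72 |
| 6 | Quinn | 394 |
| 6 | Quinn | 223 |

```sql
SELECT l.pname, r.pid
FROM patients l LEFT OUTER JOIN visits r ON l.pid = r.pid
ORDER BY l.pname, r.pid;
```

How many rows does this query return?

5

LEFT JOIN keeps every row from `patients`; unmatched rows get NULL for `visits`'s columns.
Matching on l.pid = r.pid.
- l row (pid=1): matches 1 r row(s) → 1 output row(s).
- l row (pid=7): no match → kept, r columns NULL.
- l row (pid=3): no match → kept, r columns NULL.
- l row (pid=6): matches 2 r row(s) → 2 output row(s).
Total: 3 matched + 2 padded = 5 rows.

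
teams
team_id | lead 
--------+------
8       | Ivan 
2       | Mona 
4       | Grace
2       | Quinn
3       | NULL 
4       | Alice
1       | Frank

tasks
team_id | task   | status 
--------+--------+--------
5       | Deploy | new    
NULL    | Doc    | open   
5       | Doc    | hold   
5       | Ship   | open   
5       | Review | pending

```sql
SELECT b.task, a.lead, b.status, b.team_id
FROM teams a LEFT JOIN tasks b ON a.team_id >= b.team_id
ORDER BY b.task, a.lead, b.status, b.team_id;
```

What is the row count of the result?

10

LEFT JOIN keeps every row from `teams`; unmatched rows get NULL for `tasks`'s columns.
Matching on a.team_id >= b.team_id. A NULL in a compared column never satisfies the condition.
- a (team_id=8) pairs with 4 row(s) of b.
- a (team_id=2) has no partner → padded with NULL.
- a (team_id=4) has no partner → padded with NULL.
- a (team_id=2) has no partner → padded with NULL.
- a (team_id=3) has no partner → padded with NULL.
- a (team_id=4) has no partner → padded with NULL.
- a (team_id=1) has no partner → padded with NULL.
Total: 4 matched + 6 padded = 10 rows.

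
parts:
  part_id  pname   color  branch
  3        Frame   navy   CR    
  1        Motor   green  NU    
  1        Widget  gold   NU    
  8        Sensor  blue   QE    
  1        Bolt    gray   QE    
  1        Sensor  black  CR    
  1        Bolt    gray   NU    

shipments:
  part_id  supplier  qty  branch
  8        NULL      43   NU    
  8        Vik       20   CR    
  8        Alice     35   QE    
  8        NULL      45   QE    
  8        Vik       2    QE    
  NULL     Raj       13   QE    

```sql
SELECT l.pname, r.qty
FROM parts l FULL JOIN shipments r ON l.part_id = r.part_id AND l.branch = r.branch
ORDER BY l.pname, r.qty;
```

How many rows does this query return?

FULL OUTER JOIN keeps every row from both sides; unmatched rows get NULL for the other side's columns.
Matching on l.part_id = r.part_id AND l.branch = r.branch. A NULL in a compared column never satisfies the condition.
- l[0] part_id=3, branch=CR → no match; kept with NULLs on the r side.
- l[1] part_id=1, branch=NU → no match; kept with NULLs on the r side.
- l[2] part_id=1, branch=NU → no match; kept with NULLs on the r side.
- l[3] part_id=8, branch=QE → 3 match(es) in r → 3 row(s).
- l[4] part_id=1, branch=QE → no match; kept with NULLs on the r side.
- l[5] part_id=1, branch=CR → no match; kept with NULLs on the r side.
- l[6] part_id=1, branch=NU → no match; kept with NULLs on the r side.
- 3 r row(s) had no l match → kept, l columns NULL.
Total: 3 matched + 9 padded = 12 rows.

12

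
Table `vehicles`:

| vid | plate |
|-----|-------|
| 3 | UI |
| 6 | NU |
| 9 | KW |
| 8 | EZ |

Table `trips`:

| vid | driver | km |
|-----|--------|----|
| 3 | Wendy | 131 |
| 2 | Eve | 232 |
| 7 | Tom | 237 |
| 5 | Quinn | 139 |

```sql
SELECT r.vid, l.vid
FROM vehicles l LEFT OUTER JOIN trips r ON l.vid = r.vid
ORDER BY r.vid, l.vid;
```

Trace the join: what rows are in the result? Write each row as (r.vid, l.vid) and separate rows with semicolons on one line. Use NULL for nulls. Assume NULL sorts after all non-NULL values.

LEFT JOIN keeps every row from `vehicles`; unmatched rows get NULL for `trips`'s columns.
Matching on l.vid = r.vid.
- vid=3: 1 matching r row(s), so 1 row(s) emitted.
- vid=6: no r row matches, row kept with r columns NULL.
- vid=9: no r row matches, row kept with r columns NULL.
- vid=8: no r row matches, row kept with r columns NULL.
After projecting and ordering:
r.vid | l.vid
3 | 3
NULL | 6
NULL | 8
NULL | 9

(3, 3); (NULL, 6); (NULL, 8); (NULL, 9)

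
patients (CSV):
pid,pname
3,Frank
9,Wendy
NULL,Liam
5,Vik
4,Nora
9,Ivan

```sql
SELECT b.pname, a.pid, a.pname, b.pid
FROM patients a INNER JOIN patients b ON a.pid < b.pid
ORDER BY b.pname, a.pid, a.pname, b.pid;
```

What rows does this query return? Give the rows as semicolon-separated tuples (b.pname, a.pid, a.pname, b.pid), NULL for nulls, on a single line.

(Ivan, 3, Frank, 9); (Ivan, 4, Nora, 9); (Ivan, 5, Vik, 9); (Nora, 3, Frank, 4); (Vik, 3, Frank, 5); (Vik, 4, Nora, 5); (Wendy, 3, Frank, 9); (Wendy, 4, Nora, 9); (Wendy, 5, Vik, 9)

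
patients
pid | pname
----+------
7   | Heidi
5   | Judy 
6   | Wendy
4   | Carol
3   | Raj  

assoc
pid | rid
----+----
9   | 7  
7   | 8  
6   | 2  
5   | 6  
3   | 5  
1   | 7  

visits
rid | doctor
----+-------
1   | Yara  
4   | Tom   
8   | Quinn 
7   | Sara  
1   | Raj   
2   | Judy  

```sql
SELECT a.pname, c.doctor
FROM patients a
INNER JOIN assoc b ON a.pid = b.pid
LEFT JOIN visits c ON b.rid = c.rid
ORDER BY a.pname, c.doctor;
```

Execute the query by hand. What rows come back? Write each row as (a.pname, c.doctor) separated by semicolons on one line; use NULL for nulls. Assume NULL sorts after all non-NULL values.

(Heidi, Quinn); (Judy, NULL); (Raj, NULL); (Wendy, Judy)

Step 1 — a INNER JOIN b on pid → 4 row(s).
Then LEFT JOIN `visits c` on rid: each of those 4 rows is kept; rows whose b.rid has no match in c get NULL for c's columns.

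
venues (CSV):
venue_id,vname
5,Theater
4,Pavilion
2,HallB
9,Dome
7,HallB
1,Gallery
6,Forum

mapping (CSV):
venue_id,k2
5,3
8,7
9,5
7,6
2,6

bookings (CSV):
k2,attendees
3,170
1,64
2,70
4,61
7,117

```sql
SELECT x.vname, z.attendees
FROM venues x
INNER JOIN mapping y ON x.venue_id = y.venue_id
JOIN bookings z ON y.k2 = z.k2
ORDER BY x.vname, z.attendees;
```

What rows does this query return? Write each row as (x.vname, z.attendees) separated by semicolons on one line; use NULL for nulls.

(Theater, 170)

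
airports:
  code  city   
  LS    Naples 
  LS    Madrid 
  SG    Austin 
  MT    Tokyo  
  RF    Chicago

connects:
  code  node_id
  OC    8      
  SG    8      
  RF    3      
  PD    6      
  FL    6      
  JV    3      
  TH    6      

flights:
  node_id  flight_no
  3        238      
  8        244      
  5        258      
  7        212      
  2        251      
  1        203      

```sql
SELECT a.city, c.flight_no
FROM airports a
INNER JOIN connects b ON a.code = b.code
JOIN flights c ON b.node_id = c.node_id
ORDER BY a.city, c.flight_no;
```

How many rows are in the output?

2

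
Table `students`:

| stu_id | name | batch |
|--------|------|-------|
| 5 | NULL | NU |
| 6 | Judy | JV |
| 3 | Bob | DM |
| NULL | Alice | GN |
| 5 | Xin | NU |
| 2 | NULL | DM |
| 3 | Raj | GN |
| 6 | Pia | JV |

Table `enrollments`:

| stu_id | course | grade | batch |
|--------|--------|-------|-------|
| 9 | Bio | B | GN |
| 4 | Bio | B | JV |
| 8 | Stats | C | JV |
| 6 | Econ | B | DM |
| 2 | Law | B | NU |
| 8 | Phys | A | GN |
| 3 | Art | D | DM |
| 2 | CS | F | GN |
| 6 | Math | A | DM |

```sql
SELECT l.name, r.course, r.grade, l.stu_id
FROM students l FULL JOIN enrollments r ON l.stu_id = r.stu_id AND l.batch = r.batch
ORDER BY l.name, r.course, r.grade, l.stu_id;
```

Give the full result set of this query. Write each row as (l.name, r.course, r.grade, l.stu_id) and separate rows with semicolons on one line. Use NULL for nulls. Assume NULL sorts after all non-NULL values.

(Alice, NULL, NULL, NULL); (Bob, Art, D, 3); (Judy, NULL, NULL, 6); (Pia, NULL, NULL, 6); (Raj, NULL, NULL, 3); (Xin, NULL, NULL, 5); (NULL, Bio, B, NULL); (NULL, Bio, B, NULL); (NULL, CS, F, NULL); (NULL, Econ, B, NULL); (NULL, Law, B, NULL); (NULL, Math, A, NULL); (NULL, Phys, A, NULL); (NULL, Stats, C, NULL); (NULL, NULL, NULL, 2); (NULL, NULL, NULL, 5)

FULL OUTER JOIN keeps every row from both sides; unmatched rows get NULL for the other side's columns.
Matching on l.stu_id = r.stu_id AND l.batch = r.batch. A NULL in a compared column never satisfies the condition.
Matched pairs: 1; unmatched l rows kept: 7; unmatched r rows kept: 8.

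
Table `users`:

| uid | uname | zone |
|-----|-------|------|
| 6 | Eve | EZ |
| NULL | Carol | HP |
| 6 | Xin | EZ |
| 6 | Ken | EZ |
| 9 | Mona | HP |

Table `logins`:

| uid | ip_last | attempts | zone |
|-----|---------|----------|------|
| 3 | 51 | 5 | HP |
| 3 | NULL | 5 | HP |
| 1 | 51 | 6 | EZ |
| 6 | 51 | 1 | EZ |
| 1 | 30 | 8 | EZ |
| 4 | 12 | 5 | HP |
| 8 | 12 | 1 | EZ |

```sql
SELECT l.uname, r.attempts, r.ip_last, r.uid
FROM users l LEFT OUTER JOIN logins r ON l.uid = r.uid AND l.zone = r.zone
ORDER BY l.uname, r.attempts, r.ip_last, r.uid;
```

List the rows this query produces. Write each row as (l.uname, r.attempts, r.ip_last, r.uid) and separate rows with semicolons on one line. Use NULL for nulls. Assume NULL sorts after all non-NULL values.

LEFT JOIN keeps every row from `users`; unmatched rows get NULL for `logins`'s columns.
Matching on l.uid = r.uid AND l.zone = r.zone. A NULL in a compared column never satisfies the condition.
- l row (uid=6, zone=EZ): matches 1 r row(s) → 1 output row(s).
- l row (uid=NULL, zone=HP): no match → kept, r columns NULL.
- l row (uid=6, zone=EZ): matches 1 r row(s) → 1 output row(s).
- l row (uid=6, zone=EZ): matches 1 r row(s) → 1 output row(s).
- l row (uid=9, zone=HP): no match → kept, r columns NULL.
After projecting and ordering:
l.uname | r.attempts | r.ip_last | r.uid
Carol | NULL | NULL | NULL
Eve | 1 | 51 | 6
Ken | 1 | 51 | 6
Mona | NULL | NULL | NULL
Xin | 1 | 51 | 6

(Carol, NULL, NULL, NULL); (Eve, 1, 51, 6); (Ken, 1, 51, 6); (Mona, NULL, NULL, NULL); (Xin, 1, 51, 6)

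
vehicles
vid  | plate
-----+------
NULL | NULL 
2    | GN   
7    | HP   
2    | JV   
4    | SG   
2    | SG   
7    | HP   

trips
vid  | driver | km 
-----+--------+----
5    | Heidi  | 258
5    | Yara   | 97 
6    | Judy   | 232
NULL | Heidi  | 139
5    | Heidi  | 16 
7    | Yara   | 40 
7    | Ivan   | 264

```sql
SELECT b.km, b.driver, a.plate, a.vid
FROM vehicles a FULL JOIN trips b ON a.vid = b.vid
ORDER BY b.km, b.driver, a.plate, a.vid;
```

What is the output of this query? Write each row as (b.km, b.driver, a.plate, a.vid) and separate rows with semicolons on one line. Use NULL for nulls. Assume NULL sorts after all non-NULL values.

FULL OUTER JOIN keeps every row from both sides; unmatched rows get NULL for the other side's columns.
Matching on a.vid = b.vid. A NULL in a compared column never satisfies the condition.
- a[0] vid=NULL → no match; kept with NULLs on the b side.
- a[1] vid=2 → no match; kept with NULLs on the b side.
- a[2] vid=7 → 2 match(es) in b → 2 row(s).
- a[3] vid=2 → no match; kept with NULLs on the b side.
- a[4] vid=4 → no match; kept with NULLs on the b side.
- a[5] vid=2 → no match; kept with NULLs on the b side.
- a[6] vid=7 → 2 match(es) in b → 2 row(s).
- 5 row(s) from b found no a partner → padded with NULL.

(16, Heidi, NULL, NULL); (40, Yara, HP, 7); (40, Yara, HP, 7); (97, Yara, NULL, NULL); (139, Heidi, NULL, NULL); (232, Judy, NULL, NULL); (258, Heidi, NULL, NULL); (264, Ivan, HP, 7); (264, Ivan, HP, 7); (NULL, NULL, GN, 2); (NULL, NULL, JV, 2); (NULL, NULL, SG, 2); (NULL, NULL, SG, 4); (NULL, NULL, NULL, NULL)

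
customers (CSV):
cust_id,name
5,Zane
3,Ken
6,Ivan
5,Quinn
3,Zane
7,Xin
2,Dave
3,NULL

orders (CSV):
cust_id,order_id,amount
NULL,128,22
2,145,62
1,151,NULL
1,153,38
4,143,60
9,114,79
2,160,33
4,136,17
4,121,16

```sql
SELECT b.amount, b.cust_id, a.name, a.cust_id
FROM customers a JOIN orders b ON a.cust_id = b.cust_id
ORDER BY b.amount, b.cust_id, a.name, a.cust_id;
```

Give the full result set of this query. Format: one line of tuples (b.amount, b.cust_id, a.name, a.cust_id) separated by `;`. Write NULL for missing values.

INNER JOIN keeps only pairs where the ON condition holds.
Matching on a.cust_id = b.cust_id. A NULL in a compared column never satisfies the condition.
- a (cust_id=5) has no partner → excluded.
- a (cust_id=3) has no partner → excluded.
- a (cust_id=6) has no partner → excluded.
- a (cust_id=5) has no partner → excluded.
- a (cust_id=3) has no partner → excluded.
- a (cust_id=7) has no partner → excluded.
- a (cust_id=2) pairs with 2 row(s) of b.
- a (cust_id=3) has no partner → excluded.
After projecting and ordering:
b.amount | b.cust_id | a.name | a.cust_id
33 | 2 | Dave | 2
62 | 2 | Dave | 2

(33, 2, Dave, 2); (62, 2, Dave, 2)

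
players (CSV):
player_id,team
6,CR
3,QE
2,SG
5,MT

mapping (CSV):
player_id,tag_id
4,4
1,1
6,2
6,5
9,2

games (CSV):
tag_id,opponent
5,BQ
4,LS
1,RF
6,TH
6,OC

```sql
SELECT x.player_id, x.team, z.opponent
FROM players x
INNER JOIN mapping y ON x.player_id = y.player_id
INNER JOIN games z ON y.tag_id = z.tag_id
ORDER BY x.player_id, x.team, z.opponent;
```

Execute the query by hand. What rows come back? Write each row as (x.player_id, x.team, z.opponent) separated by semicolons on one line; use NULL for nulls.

(6, CR, BQ)

Evaluate left to right. First `players x INNER JOIN mapping y` on player_id: 2 row(s).
Then INNER JOIN `games z` on tag_id: keep only rows whose y.tag_id appears in z.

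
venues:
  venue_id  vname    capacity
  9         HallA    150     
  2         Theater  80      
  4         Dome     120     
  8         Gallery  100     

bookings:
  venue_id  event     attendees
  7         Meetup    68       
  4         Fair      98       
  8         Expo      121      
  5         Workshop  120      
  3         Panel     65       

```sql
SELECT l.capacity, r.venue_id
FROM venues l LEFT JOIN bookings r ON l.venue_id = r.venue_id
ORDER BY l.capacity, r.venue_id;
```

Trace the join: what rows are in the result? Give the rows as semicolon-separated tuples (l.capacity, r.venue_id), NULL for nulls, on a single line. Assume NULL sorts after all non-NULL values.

LEFT JOIN keeps every row from `venues`; unmatched rows get NULL for `bookings`'s columns.
Matching on l.venue_id = r.venue_id.
- venue_id=9: no r row matches, row kept with r columns NULL.
- venue_id=2: no r row matches, row kept with r columns NULL.
- venue_id=4: 1 matching r row(s), so 1 row(s) emitted.
- venue_id=8: 1 matching r row(s), so 1 row(s) emitted.
After projecting and ordering:
l.capacity | r.venue_id
80 | NULL
100 | 8
120 | 4
150 | NULL

(80, NULL); (100, 8); (120, 4); (150, NULL)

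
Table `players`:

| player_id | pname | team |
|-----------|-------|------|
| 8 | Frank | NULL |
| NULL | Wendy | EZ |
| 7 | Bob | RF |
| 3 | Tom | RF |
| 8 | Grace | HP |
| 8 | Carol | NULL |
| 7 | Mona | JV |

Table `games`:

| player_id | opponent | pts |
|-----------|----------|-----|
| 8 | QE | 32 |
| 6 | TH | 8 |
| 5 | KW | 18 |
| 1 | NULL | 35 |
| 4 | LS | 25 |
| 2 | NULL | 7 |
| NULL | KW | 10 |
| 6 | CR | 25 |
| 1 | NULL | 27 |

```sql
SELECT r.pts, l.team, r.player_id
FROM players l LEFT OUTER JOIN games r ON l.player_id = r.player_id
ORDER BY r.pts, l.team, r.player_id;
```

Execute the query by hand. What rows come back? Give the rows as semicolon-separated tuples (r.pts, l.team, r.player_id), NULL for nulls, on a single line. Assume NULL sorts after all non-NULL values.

LEFT JOIN keeps every row from `players`; unmatched rows get NULL for `games`'s columns.
Matching on l.player_id = r.player_id. A NULL in a compared column never satisfies the condition.
Matched pairs: 3; unmatched l rows kept: 4.

(32, HP, 8); (32, NULL, 8); (32, NULL, 8); (NULL, EZ, NULL); (NULL, JV, NULL); (NULL, RF, NULL); (NULL, RF, NULL)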